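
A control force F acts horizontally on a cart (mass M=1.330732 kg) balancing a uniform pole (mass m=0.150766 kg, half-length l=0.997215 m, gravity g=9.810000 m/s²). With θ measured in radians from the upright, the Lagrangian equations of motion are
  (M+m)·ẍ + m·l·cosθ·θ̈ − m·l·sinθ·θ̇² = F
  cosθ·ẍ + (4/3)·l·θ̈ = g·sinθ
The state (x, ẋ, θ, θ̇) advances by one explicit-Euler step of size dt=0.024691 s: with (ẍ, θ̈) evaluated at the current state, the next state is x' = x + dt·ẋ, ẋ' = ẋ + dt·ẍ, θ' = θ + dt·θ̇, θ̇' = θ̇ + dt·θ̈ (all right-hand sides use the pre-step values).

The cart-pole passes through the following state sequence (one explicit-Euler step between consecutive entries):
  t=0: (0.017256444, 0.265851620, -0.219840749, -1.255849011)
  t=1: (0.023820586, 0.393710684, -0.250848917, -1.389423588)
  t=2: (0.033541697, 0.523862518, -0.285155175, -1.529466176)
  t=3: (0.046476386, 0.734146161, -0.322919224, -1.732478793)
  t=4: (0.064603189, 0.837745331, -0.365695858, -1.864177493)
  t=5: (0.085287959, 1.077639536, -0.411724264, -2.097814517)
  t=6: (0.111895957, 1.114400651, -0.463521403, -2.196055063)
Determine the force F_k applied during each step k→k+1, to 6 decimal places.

step 0→1:
  ẍ = (ẋ'−ẋ)/dt = (0.393710684−0.265851620)/0.024691 = 5.178367
  θ̈ = (θ̇'−θ̇)/dt = (-1.389423588−-1.255849011)/0.024691 = -5.409849
  sinθ=-0.218074, cosθ=0.975932
  F = (M+m)·ẍ + m·l·cosθ·θ̈ − m·l·sinθ·θ̇² = 7.671741 + -0.793774 − -0.051710 = 6.929676
step 1→2:
  ẍ = (ẋ'−ẋ)/dt = (0.523862518−0.393710684)/0.024691 = 5.271226
  θ̈ = (θ̇'−θ̇)/dt = (-1.529466176−-1.389423588)/0.024691 = -5.671807
  sinθ=-0.248226, cosθ=0.968702
  F = (M+m)·ẍ + m·l·cosθ·θ̈ − m·l·sinθ·θ̇² = 7.809310 + -0.826045 − -0.072046 = 7.055311
step 2→3:
  ẍ = (ẋ'−ẋ)/dt = (0.734146161−0.523862518)/0.024691 = 8.516611
  θ̈ = (θ̇'−θ̇)/dt = (-1.732478793−-1.529466176)/0.024691 = -8.222130
  sinθ=-0.281306, cosθ=0.959618
  F = (M+m)·ẍ + m·l·cosθ·θ̈ − m·l·sinθ·θ̇² = 12.617342 + -1.186247 − -0.098935 = 11.530031
step 3→4:
  ẍ = (ẋ'−ẋ)/dt = (0.837745331−0.734146161)/0.024691 = 4.195827
  θ̈ = (θ̇'−θ̇)/dt = (-1.864177493−-1.732478793)/0.024691 = -5.333875
  sinθ=-0.317336, cosθ=0.948313
  F = (M+m)·ẍ + m·l·cosθ·θ̈ − m·l·sinθ·θ̇² = 6.216110 + -0.760478 − -0.143202 = 5.598833
step 4→5:
  ẍ = (ẋ'−ẋ)/dt = (1.077639536−0.837745331)/0.024691 = 9.715856
  θ̈ = (θ̇'−θ̇)/dt = (-2.097814517−-1.864177493)/0.024691 = -9.462437
  sinθ=-0.357599, cosθ=0.933875
  F = (M+m)·ẍ + m·l·cosθ·θ̈ − m·l·sinθ·θ̇² = 14.394022 + -1.328569 − -0.186837 = 13.252290
step 5→6:
  ẍ = (ẋ'−ẋ)/dt = (1.114400651−1.077639536)/0.024691 = 1.488847
  θ̈ = (θ̇'−θ̇)/dt = (-2.196055063−-2.097814517)/0.024691 = -3.978800
  sinθ=-0.400190, cosθ=0.916432
  F = (M+m)·ẍ + m·l·cosθ·θ̈ − m·l·sinθ·θ̇² = 2.205723 + -0.548207 − -0.264785 = 1.922301

F_0 = 6.929676 N
F_1 = 7.055311 N
F_2 = 11.530031 N
F_3 = 5.598833 N
F_4 = 13.252290 N
F_5 = 1.922301 N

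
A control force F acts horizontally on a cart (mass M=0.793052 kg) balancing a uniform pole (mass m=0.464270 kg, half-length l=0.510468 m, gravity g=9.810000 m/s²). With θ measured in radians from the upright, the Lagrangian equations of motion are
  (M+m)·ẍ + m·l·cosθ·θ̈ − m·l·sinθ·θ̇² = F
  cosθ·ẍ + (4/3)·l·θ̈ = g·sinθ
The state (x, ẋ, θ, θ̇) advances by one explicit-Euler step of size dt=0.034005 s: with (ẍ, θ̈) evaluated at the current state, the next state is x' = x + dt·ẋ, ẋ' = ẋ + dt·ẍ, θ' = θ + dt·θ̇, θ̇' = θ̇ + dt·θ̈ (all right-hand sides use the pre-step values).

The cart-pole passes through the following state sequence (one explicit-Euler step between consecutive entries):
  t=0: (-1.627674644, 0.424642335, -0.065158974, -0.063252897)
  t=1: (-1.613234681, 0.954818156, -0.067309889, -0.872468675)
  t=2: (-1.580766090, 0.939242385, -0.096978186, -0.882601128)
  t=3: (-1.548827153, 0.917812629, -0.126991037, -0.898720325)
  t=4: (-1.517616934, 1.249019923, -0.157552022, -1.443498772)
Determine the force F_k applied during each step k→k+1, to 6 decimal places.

step 0→1:
  ẍ = (ẋ'−ẋ)/dt = (0.954818156−0.424642335)/0.034005 = 15.591114
  θ̈ = (θ̇'−θ̇)/dt = (-0.872468675−-0.063252897)/0.034005 = -23.796965
  sinθ=-0.065113, cosθ=0.997878
  F = (M+m)·ẍ + m·l·cosθ·θ̈ − m·l·sinθ·θ̇² = 19.603050 + -5.627793 − -0.000062 = 13.975319
step 1→2:
  ẍ = (ẋ'−ẋ)/dt = (0.939242385−0.954818156)/0.034005 = -0.458044
  θ̈ = (θ̇'−θ̇)/dt = (-0.882601128−-0.872468675)/0.034005 = -0.297969
  sinθ=-0.067259, cosθ=0.997736
  F = (M+m)·ẍ + m·l·cosθ·θ̈ − m·l·sinθ·θ̇² = -0.575908 + -0.070457 − -0.012134 = -0.634232
step 2→3:
  ẍ = (ẋ'−ẋ)/dt = (0.917812629−0.939242385)/0.034005 = -0.630194
  θ̈ = (θ̇'−θ̇)/dt = (-0.898720325−-0.882601128)/0.034005 = -0.474024
  sinθ=-0.096826, cosθ=0.995301
  F = (M+m)·ẍ + m·l·cosθ·θ̈ − m·l·sinθ·θ̇² = -0.792357 + -0.111814 − -0.017876 = -0.886295
step 3→4:
  ẍ = (ẋ'−ẋ)/dt = (1.249019923−0.917812629)/0.034005 = 9.739959
  θ̈ = (θ̇'−θ̇)/dt = (-1.443498772−-0.898720325)/0.034005 = -16.020540
  sinθ=-0.126650, cosθ=0.991947
  F = (M+m)·ẍ + m·l·cosθ·θ̈ − m·l·sinθ·θ̇² = 12.246264 + -3.766214 − -0.024243 = 8.504294

F_0 = 13.975319 N
F_1 = -0.634232 N
F_2 = -0.886295 N
F_3 = 8.504294 N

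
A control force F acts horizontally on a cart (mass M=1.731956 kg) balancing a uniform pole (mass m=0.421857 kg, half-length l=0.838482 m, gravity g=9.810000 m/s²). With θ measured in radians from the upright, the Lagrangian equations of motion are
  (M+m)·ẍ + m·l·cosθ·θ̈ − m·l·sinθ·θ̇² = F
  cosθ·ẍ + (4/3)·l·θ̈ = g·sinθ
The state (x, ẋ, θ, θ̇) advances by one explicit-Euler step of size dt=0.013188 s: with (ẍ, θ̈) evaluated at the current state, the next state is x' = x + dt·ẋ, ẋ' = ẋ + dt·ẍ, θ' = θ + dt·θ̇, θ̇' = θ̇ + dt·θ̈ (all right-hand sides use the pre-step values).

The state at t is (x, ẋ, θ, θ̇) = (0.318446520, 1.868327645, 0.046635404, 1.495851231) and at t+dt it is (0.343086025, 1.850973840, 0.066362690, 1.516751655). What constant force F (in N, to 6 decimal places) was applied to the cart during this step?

ẍ = (ẋ'−ẋ)/dt = (1.850973840−1.868327645)/0.013188 = -1.315878
θ̈ = (θ̇'−θ̇)/dt = (1.516751655−1.495851231)/0.013188 = 1.584806
sinθ=0.046619, cosθ=0.998913
F = (M+m)·ẍ + m·l·cosθ·θ̈ − m·l·sinθ·θ̇² = -2.834156 + 0.559967 − 0.036897 = -2.311086

F = -2.311086 N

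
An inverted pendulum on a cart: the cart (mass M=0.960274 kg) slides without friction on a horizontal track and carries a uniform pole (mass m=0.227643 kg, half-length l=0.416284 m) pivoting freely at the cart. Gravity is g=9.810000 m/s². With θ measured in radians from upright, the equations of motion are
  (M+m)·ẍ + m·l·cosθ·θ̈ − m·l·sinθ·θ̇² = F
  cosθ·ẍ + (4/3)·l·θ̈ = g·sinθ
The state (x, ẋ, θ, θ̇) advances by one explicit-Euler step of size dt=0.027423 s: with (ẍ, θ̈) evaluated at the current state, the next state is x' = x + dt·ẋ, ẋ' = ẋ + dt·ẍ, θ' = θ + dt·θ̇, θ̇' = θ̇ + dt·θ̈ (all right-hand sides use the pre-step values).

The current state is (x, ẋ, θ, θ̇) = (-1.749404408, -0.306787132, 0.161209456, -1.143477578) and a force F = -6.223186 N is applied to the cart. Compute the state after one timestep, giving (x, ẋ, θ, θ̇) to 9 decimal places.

sinθ=0.160512098, cosθ=0.987033873
temp = (F + m·l·θ̇²·sinθ)/(M+m) = (-6.223186 + 0.019888732)/1.187917 = -5.221995533
θ̈ = (g·sinθ − cosθ·temp)/(l·(4/3 − m·cos²θ/(M+m))) = 14.097058234
ẍ = temp − m·l·θ̈·cosθ/(M+m) = -6.331984016
Euler: x'=-1.749404408+0.027423·-0.306787132=-1.757817432, ẋ'=-0.306787132+0.027423·-6.331984016=-0.480429130
       θ'=0.161209456+0.027423·-1.143477578=0.129851870, θ̇'=-1.143477578+0.027423·14.097058234=-0.756893950

(-1.757817432, -0.480429130, 0.129851870, -0.756893950)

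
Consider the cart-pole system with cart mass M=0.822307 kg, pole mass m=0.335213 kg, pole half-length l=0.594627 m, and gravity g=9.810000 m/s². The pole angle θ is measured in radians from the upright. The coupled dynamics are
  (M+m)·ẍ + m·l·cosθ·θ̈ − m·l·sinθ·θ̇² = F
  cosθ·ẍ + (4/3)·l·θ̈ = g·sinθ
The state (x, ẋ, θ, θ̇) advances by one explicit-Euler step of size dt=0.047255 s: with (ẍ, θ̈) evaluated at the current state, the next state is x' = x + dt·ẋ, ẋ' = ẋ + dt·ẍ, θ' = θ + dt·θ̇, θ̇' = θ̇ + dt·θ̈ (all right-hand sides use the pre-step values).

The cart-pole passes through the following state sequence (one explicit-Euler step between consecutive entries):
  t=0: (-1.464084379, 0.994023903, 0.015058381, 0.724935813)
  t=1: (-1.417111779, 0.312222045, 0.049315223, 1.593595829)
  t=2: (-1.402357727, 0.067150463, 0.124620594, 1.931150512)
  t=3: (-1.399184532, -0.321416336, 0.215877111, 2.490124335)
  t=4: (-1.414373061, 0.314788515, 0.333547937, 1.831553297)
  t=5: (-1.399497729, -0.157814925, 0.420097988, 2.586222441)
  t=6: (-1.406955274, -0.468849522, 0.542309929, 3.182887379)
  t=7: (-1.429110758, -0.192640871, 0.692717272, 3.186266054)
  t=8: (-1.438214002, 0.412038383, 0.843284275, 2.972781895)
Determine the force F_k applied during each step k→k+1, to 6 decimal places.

F_0 = -13.038754 N
F_1 = -4.605916 N
F_2 = -7.270887 N
F_3 = 12.605761 N
F_4 = -8.787591 N
F_5 = -5.864639 N
F_6 = 5.735779 N
F_7 = 12.826437 N

step 0→1:
  ẍ = (ẋ'−ẋ)/dt = (0.312222045−0.994023903)/0.047255 = -14.428142
  θ̈ = (θ̇'−θ̇)/dt = (1.593595829−0.724935813)/0.047255 = 18.382394
  sinθ=0.015058, cosθ=0.999887
  F = (M+m)·ẍ + m·l·cosθ·θ̈ − m·l·sinθ·θ̇² = -16.700863 + 3.663686 − 0.001577 = -13.038754
step 1→2:
  ẍ = (ẋ'−ẋ)/dt = (0.067150463−0.312222045)/0.047255 = -5.186151
  θ̈ = (θ̇'−θ̇)/dt = (1.931150512−1.593595829)/0.047255 = 7.143259
  sinθ=0.049295, cosθ=0.998784
  F = (M+m)·ẍ + m·l·cosθ·θ̈ − m·l·sinθ·θ̇² = -6.003074 + 1.422111 − 0.024953 = -4.605916
step 2→3:
  ẍ = (ẋ'−ẋ)/dt = (-0.321416336−0.067150463)/0.047255 = -8.222766
  θ̈ = (θ̇'−θ̇)/dt = (2.490124335−1.931150512)/0.047255 = 11.828882
  sinθ=0.124298, cosθ=0.992245
  F = (M+m)·ẍ + m·l·cosθ·θ̈ − m·l·sinθ·θ̇² = -9.518016 + 2.339527 − 0.092398 = -7.270887
step 3→4:
  ẍ = (ẋ'−ẋ)/dt = (0.314788515−-0.321416336)/0.047255 = 13.463228
  θ̈ = (θ̇'−θ̇)/dt = (1.831553297−2.490124335)/0.047255 = -13.936537
  sinθ=0.214204, cosθ=0.976789
  F = (M+m)·ẍ + m·l·cosθ·θ̈ − m·l·sinθ·θ̇² = 15.583956 + -2.713445 − 0.264750 = 12.605761
step 4→5:
  ẍ = (ẋ'−ẋ)/dt = (-0.157814925−0.314788515)/0.047255 = -10.001131
  θ̈ = (θ̇'−θ̇)/dt = (2.586222441−1.831553297)/0.047255 = 15.970144
  sinθ=0.327397, cosθ=0.944887
  F = (M+m)·ẍ + m·l·cosθ·θ̈ − m·l·sinθ·θ̇² = -11.576509 + 3.007835 − 0.218917 = -8.787591
step 5→6:
  ẍ = (ẋ'−ẋ)/dt = (-0.468849522−-0.157814925)/0.047255 = -6.582046
  θ̈ = (θ̇'−θ̇)/dt = (3.182887379−2.586222441)/0.047255 = 12.626493
  sinθ=0.407850, cosθ=0.913049
  F = (M+m)·ẍ + m·l·cosθ·θ̈ − m·l·sinθ·θ̇² = -7.618850 + 2.297959 − 0.543748 = -5.864639
step 6→7:
  ẍ = (ẋ'−ẋ)/dt = (-0.192640871−-0.468849522)/0.047255 = 5.845067
  θ̈ = (θ̇'−θ̇)/dt = (3.186266054−3.182887379)/0.047255 = 0.071499
  sinθ=0.516116, cosθ=0.856519
  F = (M+m)·ẍ + m·l·cosθ·θ̈ − m·l·sinθ·θ̇² = 6.765782 + 0.012207 − 1.042210 = 5.735779
step 7→8:
  ẍ = (ẋ'−ẋ)/dt = (0.412038383−-0.192640871)/0.047255 = 12.796090
  θ̈ = (θ̇'−θ̇)/dt = (2.972781895−3.186266054)/0.047255 = -4.517705
  sinθ=0.638631, cosθ=0.769514
  F = (M+m)·ẍ + m·l·cosθ·θ̈ − m·l·sinθ·θ̇² = 14.811731 + -0.692946 − 1.292347 = 12.826437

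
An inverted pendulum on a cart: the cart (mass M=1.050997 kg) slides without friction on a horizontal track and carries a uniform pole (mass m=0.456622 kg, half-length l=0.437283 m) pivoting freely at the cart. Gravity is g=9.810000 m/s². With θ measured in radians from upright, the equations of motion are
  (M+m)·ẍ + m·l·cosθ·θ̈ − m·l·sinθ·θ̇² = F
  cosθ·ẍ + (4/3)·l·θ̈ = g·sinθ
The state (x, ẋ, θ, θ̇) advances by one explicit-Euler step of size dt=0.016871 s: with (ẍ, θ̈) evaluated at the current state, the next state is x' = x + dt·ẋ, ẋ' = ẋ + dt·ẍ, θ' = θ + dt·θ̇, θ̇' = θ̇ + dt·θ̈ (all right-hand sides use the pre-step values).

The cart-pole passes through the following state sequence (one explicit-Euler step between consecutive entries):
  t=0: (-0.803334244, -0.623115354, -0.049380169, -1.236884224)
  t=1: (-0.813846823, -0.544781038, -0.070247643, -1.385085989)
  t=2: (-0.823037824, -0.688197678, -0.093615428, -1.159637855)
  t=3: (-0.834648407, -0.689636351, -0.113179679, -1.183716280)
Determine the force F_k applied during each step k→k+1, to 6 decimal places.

F_0 = 5.263284 N
F_1 = -10.127387 N
F_2 = -0.387189 N

step 0→1:
  ẍ = (ẋ'−ẋ)/dt = (-0.544781038−-0.623115354)/0.016871 = 4.643134
  θ̈ = (θ̇'−θ̇)/dt = (-1.385085989−-1.236884224)/0.016871 = -8.784409
  sinθ=-0.049360, cosθ=0.998781
  F = (M+m)·ẍ + m·l·cosθ·θ̈ − m·l·sinθ·θ̇² = 7.000077 + -1.751872 − -0.015078 = 5.263284
step 1→2:
  ẍ = (ẋ'−ẋ)/dt = (-0.688197678−-0.544781038)/0.016871 = -8.500779
  θ̈ = (θ̇'−θ̇)/dt = (-1.159637855−-1.385085989)/0.016871 = 13.363057
  sinθ=-0.070190, cosθ=0.997534
  F = (M+m)·ẍ + m·l·cosθ·θ̈ − m·l·sinθ·θ̇² = -12.815936 + 2.661661 − -0.026887 = -10.127387
step 2→3:
  ẍ = (ẋ'−ẋ)/dt = (-0.689636351−-0.688197678)/0.016871 = -0.085275
  θ̈ = (θ̇'−θ̇)/dt = (-1.183716280−-1.159637855)/0.016871 = -1.427208
  sinθ=-0.093479, cosθ=0.995621
  F = (M+m)·ẍ + m·l·cosθ·θ̈ − m·l·sinθ·θ̇² = -0.128562 + -0.283727 − -0.025100 = -0.387189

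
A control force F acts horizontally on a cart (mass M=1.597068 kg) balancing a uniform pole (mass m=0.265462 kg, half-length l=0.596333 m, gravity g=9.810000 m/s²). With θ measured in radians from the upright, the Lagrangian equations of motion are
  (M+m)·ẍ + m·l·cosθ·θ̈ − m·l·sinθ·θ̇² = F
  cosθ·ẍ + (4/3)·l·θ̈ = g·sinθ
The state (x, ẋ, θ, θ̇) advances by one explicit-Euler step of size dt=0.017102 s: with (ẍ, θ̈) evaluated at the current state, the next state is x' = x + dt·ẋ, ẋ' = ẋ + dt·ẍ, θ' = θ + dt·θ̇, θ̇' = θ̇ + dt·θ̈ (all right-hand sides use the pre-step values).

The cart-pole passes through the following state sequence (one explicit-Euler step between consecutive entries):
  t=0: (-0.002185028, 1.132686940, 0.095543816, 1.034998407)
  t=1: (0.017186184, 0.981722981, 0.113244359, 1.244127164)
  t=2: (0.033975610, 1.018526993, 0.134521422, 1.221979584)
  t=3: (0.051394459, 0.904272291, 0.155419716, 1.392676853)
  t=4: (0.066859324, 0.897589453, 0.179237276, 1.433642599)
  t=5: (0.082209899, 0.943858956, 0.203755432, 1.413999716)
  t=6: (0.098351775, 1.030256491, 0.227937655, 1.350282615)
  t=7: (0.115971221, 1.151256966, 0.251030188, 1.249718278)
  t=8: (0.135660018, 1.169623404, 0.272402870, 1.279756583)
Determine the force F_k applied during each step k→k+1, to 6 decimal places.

step 0→1:
  ẍ = (ẋ'−ẋ)/dt = (0.981722981−1.132686940)/0.017102 = -8.827269
  θ̈ = (θ̇'−θ̇)/dt = (1.244127164−1.034998407)/0.017102 = 12.228322
  sinθ=0.095399, cosθ=0.995439
  F = (M+m)·ẍ + m·l·cosθ·θ̈ − m·l·sinθ·θ̇² = -16.441054 + 1.926960 − 0.016178 = -14.530271
step 1→2:
  ẍ = (ẋ'−ẋ)/dt = (1.018526993−0.981722981)/0.017102 = 2.152030
  θ̈ = (θ̇'−θ̇)/dt = (1.221979584−1.244127164)/0.017102 = -1.295029
  sinθ=0.113002, cosθ=0.993595
  F = (M+m)·ẍ + m·l·cosθ·θ̈ − m·l·sinθ·θ̇² = 4.008220 + -0.203695 − 0.027689 = 3.776836
step 2→3:
  ẍ = (ẋ'−ẋ)/dt = (0.904272291−1.018526993)/0.017102 = -6.680780
  θ̈ = (θ̇'−θ̇)/dt = (1.392676853−1.221979584)/0.017102 = 9.981129
  sinθ=0.134116, cosθ=0.990966
  F = (M+m)·ẍ + m·l·cosθ·θ̈ − m·l·sinθ·θ̇² = -12.443153 + 1.565775 − 0.031703 = -10.909081
step 3→4:
  ẍ = (ẋ'−ẋ)/dt = (0.897589453−0.904272291)/0.017102 = -0.390764
  θ̈ = (θ̇'−θ̇)/dt = (1.433642599−1.392676853)/0.017102 = 2.395378
  sinθ=0.154795, cosθ=0.987947
  F = (M+m)·ẍ + m·l·cosθ·θ̈ − m·l·sinθ·θ̇² = -0.727809 + 0.374627 − 0.047528 = -0.400710
step 4→5:
  ẍ = (ẋ'−ẋ)/dt = (0.943858956−0.897589453)/0.017102 = 2.705502
  θ̈ = (θ̇'−θ̇)/dt = (1.413999716−1.433642599)/0.017102 = -1.148572
  sinθ=0.178279, cosθ=0.983980
  F = (M+m)·ẍ + m·l·cosθ·θ̈ − m·l·sinθ·θ̇² = 5.039080 + -0.178910 − 0.058006 = 4.802163
step 5→6:
  ẍ = (ẋ'−ẋ)/dt = (1.030256491−0.943858956)/0.017102 = 5.051897
  θ̈ = (θ̇'−θ̇)/dt = (1.350282615−1.413999716)/0.017102 = -3.725711
  sinθ=0.202348, cosθ=0.979314
  F = (M+m)·ẍ + m·l·cosθ·θ̈ − m·l·sinθ·θ̇² = 9.409309 + -0.577593 − 0.064046 = 8.767670
step 6→7:
  ẍ = (ẋ'−ẋ)/dt = (1.151256966−1.030256491)/0.017102 = 7.075224
  θ̈ = (θ̇'−θ̇)/dt = (1.249718278−1.350282615)/0.017102 = -5.880268
  sinθ=0.225969, cosθ=0.974134
  F = (M+m)·ẍ + m·l·cosθ·θ̈ − m·l·sinθ·θ̇² = 13.177816 + -0.906791 − 0.065221 = 12.205804
step 7→8:
  ẍ = (ẋ'−ẋ)/dt = (1.169623404−1.151256966)/0.017102 = 1.073935
  θ̈ = (θ̇'−θ̇)/dt = (1.279756583−1.249718278)/0.017102 = 1.756421
  sinθ=0.248402, cosθ=0.968657
  F = (M+m)·ẍ + m·l·cosθ·θ̈ − m·l·sinθ·θ̇² = 2.000236 + 0.269333 − 0.061414 = 2.208155

F_0 = -14.530271 N
F_1 = 3.776836 N
F_2 = -10.909081 N
F_3 = -0.400710 N
F_4 = 4.802163 N
F_5 = 8.767670 N
F_6 = 12.205804 N
F_7 = 2.208155 N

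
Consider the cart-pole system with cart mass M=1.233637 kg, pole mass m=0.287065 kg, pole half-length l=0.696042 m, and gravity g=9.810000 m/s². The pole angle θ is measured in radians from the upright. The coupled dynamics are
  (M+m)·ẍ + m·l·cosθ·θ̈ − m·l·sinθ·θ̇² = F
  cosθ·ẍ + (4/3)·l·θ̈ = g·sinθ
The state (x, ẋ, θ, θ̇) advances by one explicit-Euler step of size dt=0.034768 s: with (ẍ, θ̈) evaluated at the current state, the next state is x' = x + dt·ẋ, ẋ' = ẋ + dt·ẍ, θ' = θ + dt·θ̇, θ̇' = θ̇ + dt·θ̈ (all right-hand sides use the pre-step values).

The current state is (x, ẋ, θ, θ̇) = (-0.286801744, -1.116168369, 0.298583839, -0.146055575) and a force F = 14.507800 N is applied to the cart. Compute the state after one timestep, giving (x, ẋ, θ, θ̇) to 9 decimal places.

sinθ=0.294167001, cosθ=0.955754035
temp = (F + m·l·θ̇²·sinθ)/(M+m) = (14.507800 + 0.001253851)/1.520702 = 9.541023719
θ̈ = (g·sinθ − cosθ·temp)/(l·(4/3 − m·cos²θ/(M+m))) = -7.713908115
ẍ = temp − m·l·θ̈·cosθ/(M+m) = 10.509730134
Euler: x'=-0.286801744+0.034768·-1.116168369=-0.325608686, ẋ'=-1.116168369+0.034768·10.509730134=-0.750766072
       θ'=0.298583839+0.034768·-0.146055575=0.293505779, θ̇'=-0.146055575+0.034768·-7.713908115=-0.414252732

(-0.325608686, -0.750766072, 0.293505779, -0.414252732)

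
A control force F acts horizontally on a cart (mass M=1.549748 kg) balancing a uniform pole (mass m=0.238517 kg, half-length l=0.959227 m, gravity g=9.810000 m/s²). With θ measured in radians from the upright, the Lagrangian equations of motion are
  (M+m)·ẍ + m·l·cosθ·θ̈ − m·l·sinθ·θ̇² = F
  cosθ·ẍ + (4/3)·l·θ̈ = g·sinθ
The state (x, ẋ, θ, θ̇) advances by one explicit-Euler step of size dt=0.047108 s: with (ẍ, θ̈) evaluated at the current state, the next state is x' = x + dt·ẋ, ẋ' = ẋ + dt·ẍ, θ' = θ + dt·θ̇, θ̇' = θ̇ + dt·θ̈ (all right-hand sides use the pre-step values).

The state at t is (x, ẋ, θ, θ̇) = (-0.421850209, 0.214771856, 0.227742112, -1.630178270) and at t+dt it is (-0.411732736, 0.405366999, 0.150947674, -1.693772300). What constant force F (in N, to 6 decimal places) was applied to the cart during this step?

F = 6.797014 N

ẍ = (ẋ'−ẋ)/dt = (0.405366999−0.214771856)/0.047108 = 4.045919
θ̈ = (θ̇'−θ̇)/dt = (-1.693772300−-1.630178270)/0.047108 = -1.349962
sinθ=0.225779, cosθ=0.974179
F = (M+m)·ẍ + m·l·cosθ·θ̈ − m·l·sinθ·θ̇² = 7.235175 + -0.300885 − 0.137276 = 6.797014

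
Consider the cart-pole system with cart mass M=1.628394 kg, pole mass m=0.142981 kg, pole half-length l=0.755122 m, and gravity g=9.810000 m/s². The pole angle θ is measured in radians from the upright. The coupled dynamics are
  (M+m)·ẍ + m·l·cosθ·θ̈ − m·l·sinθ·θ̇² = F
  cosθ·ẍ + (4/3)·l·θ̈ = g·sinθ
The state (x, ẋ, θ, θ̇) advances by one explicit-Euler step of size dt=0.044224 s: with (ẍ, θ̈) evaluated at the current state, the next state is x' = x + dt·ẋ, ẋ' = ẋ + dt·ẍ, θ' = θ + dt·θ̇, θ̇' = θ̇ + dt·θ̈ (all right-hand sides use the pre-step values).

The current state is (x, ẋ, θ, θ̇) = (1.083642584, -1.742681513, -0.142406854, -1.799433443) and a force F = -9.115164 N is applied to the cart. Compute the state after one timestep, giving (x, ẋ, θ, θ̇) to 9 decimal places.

sinθ=-0.141926013, cosθ=0.989877269
temp = (F + m·l·θ̇²·sinθ)/(M+m) = (-9.115164 + -0.049616832)/1.771375 = -5.173823065
θ̈ = (g·sinθ − cosθ·temp)/(l·(4/3 − m·cos²θ/(M+m))) = 3.937423692
ẍ = temp − m·l·θ̈·cosθ/(M+m) = -5.411385870
Euler: x'=1.083642584+0.044224·-1.742681513=1.006574237, ẋ'=-1.742681513+0.044224·-5.411385870=-1.981994642
       θ'=-0.142406854+0.044224·-1.799433443=-0.221984999, θ̇'=-1.799433443+0.044224·3.937423692=-1.625304818

(1.006574237, -1.981994642, -0.221984999, -1.625304818)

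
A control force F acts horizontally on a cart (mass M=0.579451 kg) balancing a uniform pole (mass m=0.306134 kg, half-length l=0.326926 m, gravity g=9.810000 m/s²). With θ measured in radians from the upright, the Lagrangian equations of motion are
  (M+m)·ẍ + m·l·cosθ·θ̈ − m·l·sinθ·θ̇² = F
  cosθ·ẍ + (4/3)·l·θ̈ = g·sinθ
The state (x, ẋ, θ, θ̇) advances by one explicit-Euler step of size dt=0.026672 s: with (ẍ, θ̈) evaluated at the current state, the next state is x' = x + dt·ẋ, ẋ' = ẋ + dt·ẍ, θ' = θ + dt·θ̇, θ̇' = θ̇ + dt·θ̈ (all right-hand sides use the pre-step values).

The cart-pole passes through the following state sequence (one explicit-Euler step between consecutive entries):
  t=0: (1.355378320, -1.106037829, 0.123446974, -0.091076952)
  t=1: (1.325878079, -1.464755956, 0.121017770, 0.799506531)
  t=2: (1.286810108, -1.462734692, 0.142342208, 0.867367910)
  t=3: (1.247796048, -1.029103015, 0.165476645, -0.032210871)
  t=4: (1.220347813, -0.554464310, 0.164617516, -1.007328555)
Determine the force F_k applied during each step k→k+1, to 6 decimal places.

step 0→1:
  ẍ = (ẋ'−ẋ)/dt = (-1.464755956−-1.106037829)/0.026672 = -13.449240
  θ̈ = (θ̇'−θ̇)/dt = (0.799506531−-0.091076952)/0.026672 = 33.390203
  sinθ=0.123134, cosθ=0.992390
  F = (M+m)·ẍ + m·l·cosθ·θ̈ − m·l·sinθ·θ̇² = -11.910445 + 3.316366 − 0.000102 = -8.594181
step 1→2:
  ẍ = (ẋ'−ẋ)/dt = (-1.462734692−-1.464755956)/0.026672 = 0.075782
  θ̈ = (θ̇'−θ̇)/dt = (0.867367910−0.799506531)/0.026672 = 2.544293
  sinθ=0.120723, cosθ=0.992686
  F = (M+m)·ẍ + m·l·cosθ·θ̈ − m·l·sinθ·θ̇² = 0.067112 + 0.252779 − 0.007723 = 0.312167
step 2→3:
  ẍ = (ẋ'−ẋ)/dt = (-1.029103015−-1.462734692)/0.026672 = 16.257936
  θ̈ = (θ̇'−θ̇)/dt = (-0.032210871−0.867367910)/0.026672 = -33.727459
  sinθ=0.141862, cosθ=0.989886
  F = (M+m)·ẍ + m·l·cosθ·θ̈ − m·l·sinθ·θ̇² = 14.397785 + -3.341412 − 0.010682 = 11.045691
step 3→4:
  ẍ = (ẋ'−ẋ)/dt = (-0.554464310−-1.029103015)/0.026672 = 17.795392
  θ̈ = (θ̇'−θ̇)/dt = (-1.007328555−-0.032210871)/0.026672 = -36.559601
  sinθ=0.164722, cosθ=0.986340
  F = (M+m)·ẍ + m·l·cosθ·θ̈ − m·l·sinθ·θ̇² = 15.759333 + -3.609018 − 0.000017 = 12.150297

F_0 = -8.594181 N
F_1 = 0.312167 N
F_2 = 11.045691 N
F_3 = 12.150297 N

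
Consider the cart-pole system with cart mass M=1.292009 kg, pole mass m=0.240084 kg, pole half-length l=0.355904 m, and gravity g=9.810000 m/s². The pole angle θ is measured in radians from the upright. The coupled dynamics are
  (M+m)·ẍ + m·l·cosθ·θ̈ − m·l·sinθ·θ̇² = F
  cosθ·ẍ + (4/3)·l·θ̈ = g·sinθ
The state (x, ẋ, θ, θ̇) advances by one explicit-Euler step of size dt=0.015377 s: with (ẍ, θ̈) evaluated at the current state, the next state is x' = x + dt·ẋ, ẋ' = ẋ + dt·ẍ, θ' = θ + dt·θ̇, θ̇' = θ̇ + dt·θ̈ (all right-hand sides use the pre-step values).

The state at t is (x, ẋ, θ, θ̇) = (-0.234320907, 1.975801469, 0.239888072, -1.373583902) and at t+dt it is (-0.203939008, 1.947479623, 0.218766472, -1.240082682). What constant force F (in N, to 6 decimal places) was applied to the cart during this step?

F = -2.139565 N

ẍ = (ẋ'−ẋ)/dt = (1.947479623−1.975801469)/0.015377 = -1.841832
θ̈ = (θ̇'−θ̇)/dt = (-1.240082682−-1.373583902)/0.015377 = 8.681877
sinθ=0.237594, cosθ=0.971365
F = (M+m)·ẍ + m·l·cosθ·θ̈ − m·l·sinθ·θ̇² = -2.821857 + 0.720596 − 0.038304 = -2.139565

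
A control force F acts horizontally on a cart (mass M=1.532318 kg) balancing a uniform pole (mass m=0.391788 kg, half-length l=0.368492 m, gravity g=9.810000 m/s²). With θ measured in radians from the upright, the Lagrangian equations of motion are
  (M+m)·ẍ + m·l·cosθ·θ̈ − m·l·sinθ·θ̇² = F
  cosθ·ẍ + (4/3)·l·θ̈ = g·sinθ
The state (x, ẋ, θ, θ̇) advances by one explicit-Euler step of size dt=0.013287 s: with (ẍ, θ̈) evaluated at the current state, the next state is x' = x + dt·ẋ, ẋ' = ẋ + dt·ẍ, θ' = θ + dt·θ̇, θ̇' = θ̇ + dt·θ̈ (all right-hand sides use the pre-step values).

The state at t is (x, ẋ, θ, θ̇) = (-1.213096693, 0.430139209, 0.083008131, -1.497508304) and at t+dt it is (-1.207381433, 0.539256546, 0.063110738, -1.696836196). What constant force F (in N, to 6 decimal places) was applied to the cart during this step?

F = 13.616213 N

ẍ = (ẋ'−ẋ)/dt = (0.539256546−0.430139209)/0.013287 = 8.212338
θ̈ = (θ̇'−θ̇)/dt = (-1.696836196−-1.497508304)/0.013287 = -15.001723
sinθ=0.082913, cosθ=0.996557
F = (M+m)·ẍ + m·l·cosθ·θ̈ − m·l·sinθ·θ̇² = 15.801409 + -2.158353 − 0.026844 = 13.616213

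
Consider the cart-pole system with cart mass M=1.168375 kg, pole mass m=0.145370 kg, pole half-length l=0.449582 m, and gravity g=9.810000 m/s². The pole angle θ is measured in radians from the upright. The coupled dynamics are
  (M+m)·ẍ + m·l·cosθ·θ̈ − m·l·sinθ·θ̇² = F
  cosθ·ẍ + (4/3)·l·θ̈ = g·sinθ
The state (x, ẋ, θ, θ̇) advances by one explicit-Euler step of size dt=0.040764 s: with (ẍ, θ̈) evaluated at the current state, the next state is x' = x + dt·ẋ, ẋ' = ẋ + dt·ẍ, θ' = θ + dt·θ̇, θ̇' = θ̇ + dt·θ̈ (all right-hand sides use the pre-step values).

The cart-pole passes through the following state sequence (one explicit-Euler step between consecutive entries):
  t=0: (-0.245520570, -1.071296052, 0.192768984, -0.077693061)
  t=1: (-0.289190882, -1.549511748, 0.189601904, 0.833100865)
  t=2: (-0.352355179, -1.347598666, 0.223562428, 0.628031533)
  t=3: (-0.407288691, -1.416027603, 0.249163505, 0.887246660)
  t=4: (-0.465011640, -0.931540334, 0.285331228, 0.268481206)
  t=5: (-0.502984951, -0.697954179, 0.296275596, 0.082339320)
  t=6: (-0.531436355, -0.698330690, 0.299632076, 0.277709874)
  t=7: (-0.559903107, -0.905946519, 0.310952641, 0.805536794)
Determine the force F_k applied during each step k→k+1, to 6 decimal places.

step 0→1:
  ẍ = (ẋ'−ẋ)/dt = (-1.549511748−-1.071296052)/0.040764 = -11.731324
  θ̈ = (θ̇'−θ̇)/dt = (0.833100865−-0.077693061)/0.040764 = 22.343095
  sinθ=0.191577, cosθ=0.981478
  F = (M+m)·ẍ + m·l·cosθ·θ̈ − m·l·sinθ·θ̇² = -15.411968 + 1.433202 − 0.000076 = -13.978842
step 1→2:
  ẍ = (ẋ'−ẋ)/dt = (-1.347598666−-1.549511748)/0.040764 = 4.953221
  θ̈ = (θ̇'−θ̇)/dt = (0.628031533−0.833100865)/0.040764 = -5.030648
  sinθ=0.188468, cosθ=0.982079
  F = (M+m)·ẍ + m·l·cosθ·θ̈ − m·l·sinθ·θ̇² = 6.507269 + -0.322890 − 0.008549 = 6.175830
step 2→3:
  ẍ = (ẋ'−ẋ)/dt = (-1.416027603−-1.347598666)/0.040764 = -1.678661
  θ̈ = (θ̇'−θ̇)/dt = (0.887246660−0.628031533)/0.040764 = 6.358923
  sinθ=0.221705, cosθ=0.975114
  F = (M+m)·ẍ + m·l·cosθ·θ̈ − m·l·sinθ·θ̇² = -2.205333 + 0.405250 − 0.005715 = -1.805798
step 3→4:
  ẍ = (ẋ'−ẋ)/dt = (-0.931540334−-1.416027603)/0.040764 = 11.885175
  θ̈ = (θ̇'−θ̇)/dt = (0.268481206−0.887246660)/0.040764 = -15.179213
  sinθ=0.246593, cosθ=0.969119
  F = (M+m)·ẍ + m·l·cosθ·θ̈ − m·l·sinθ·θ̇² = 15.614089 + -0.961413 − 0.012687 = 14.639989
step 4→5:
  ẍ = (ẋ'−ẋ)/dt = (-0.697954179−-0.931540334)/0.040764 = 5.730207
  θ̈ = (θ̇'−θ̇)/dt = (0.082339320−0.268481206)/0.040764 = -4.566330
  sinθ=0.281475, cosθ=0.959568
  F = (M+m)·ẍ + m·l·cosθ·θ̈ − m·l·sinθ·θ̇² = 7.528031 + -0.286370 − 0.001326 = 7.240335
step 5→6:
  ẍ = (ẋ'−ẋ)/dt = (-0.698330690−-0.697954179)/0.040764 = -0.009236
  θ̈ = (θ̇'−θ̇)/dt = (0.277709874−0.082339320)/0.040764 = 4.792723
  sinθ=0.291960, cosθ=0.956430
  F = (M+m)·ẍ + m·l·cosθ·θ̈ − m·l·sinθ·θ̇² = -0.012134 + 0.299585 − 0.000129 = 0.287321
step 6→7:
  ẍ = (ẋ'−ẋ)/dt = (-0.905946519−-0.698330690)/0.040764 = -5.093117
  θ̈ = (θ̇'−θ̇)/dt = (0.805536794−0.277709874)/0.040764 = 12.948359
  sinθ=0.295169, cosθ=0.955445
  F = (M+m)·ẍ + m·l·cosθ·θ̈ − m·l·sinθ·θ̇² = -6.691057 + 0.808545 − 0.001488 = -5.884000

F_0 = -13.978842 N
F_1 = 6.175830 N
F_2 = -1.805798 N
F_3 = 14.639989 N
F_4 = 7.240335 N
F_5 = 0.287321 N
F_6 = -5.884000 N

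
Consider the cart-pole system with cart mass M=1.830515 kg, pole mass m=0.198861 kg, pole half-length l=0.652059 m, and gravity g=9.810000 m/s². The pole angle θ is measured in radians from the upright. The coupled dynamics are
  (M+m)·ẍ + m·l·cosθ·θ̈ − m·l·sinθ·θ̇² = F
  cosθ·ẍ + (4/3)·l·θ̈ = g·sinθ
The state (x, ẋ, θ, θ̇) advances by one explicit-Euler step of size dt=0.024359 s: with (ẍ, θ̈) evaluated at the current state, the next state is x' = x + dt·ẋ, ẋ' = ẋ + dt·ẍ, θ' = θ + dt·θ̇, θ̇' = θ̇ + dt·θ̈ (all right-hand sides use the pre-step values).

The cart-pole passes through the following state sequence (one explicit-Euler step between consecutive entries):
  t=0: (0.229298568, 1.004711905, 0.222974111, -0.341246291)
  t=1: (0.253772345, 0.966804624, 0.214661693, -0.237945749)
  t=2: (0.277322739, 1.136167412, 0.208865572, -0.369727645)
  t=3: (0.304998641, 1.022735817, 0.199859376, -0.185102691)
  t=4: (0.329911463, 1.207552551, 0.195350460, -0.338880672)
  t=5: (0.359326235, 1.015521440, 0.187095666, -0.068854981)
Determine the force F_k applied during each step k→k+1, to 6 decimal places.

step 0→1:
  ẍ = (ẋ'−ẋ)/dt = (0.966804624−1.004711905)/0.024359 = -1.556192
  θ̈ = (θ̇'−θ̇)/dt = (-0.237945749−-0.341246291)/0.024359 = 4.240755
  sinθ=0.221131, cosθ=0.975244
  F = (M+m)·ẍ + m·l·cosθ·θ̈ − m·l·sinθ·θ̇² = -3.158099 + 0.536282 − 0.003339 = -2.625156
step 1→2:
  ẍ = (ẋ'−ẋ)/dt = (1.136167412−0.966804624)/0.024359 = 6.952781
  θ̈ = (θ̇'−θ̇)/dt = (-0.369727645−-0.237945749)/0.024359 = -5.409988
  sinθ=0.213017, cosθ=0.977049
  F = (M+m)·ẍ + m·l·cosθ·θ̈ − m·l·sinθ·θ̇² = 14.109807 + -0.685408 − 0.001564 = 13.422835
step 2→3:
  ẍ = (ẋ'−ẋ)/dt = (1.022735817−1.136167412)/0.024359 = -4.656661
  θ̈ = (θ̇'−θ̇)/dt = (-0.185102691−-0.369727645)/0.024359 = 7.579332
  sinθ=0.207350, cosθ=0.978267
  F = (M+m)·ẍ + m·l·cosθ·θ̈ − m·l·sinθ·θ̇² = -9.450115 + 0.961446 − 0.003675 = -8.492345
step 3→4:
  ẍ = (ẋ'−ẋ)/dt = (1.207552551−1.022735817)/0.024359 = 7.587205
  θ̈ = (θ̇'−θ̇)/dt = (-0.338880672−-0.185102691)/0.024359 = -6.312984
  sinθ=0.198532, cosθ=0.980095
  F = (M+m)·ẍ + m·l·cosθ·θ̈ − m·l·sinθ·θ̇² = 15.397292 + -0.802304 − 0.000882 = 14.594106
step 4→5:
  ẍ = (ẋ'−ẋ)/dt = (1.015521440−1.207552551)/0.024359 = -7.883374
  θ̈ = (θ̇'−θ̇)/dt = (-0.068854981−-0.338880672)/0.024359 = 11.085254
  sinθ=0.194110, cosθ=0.980980
  F = (M+m)·ẍ + m·l·cosθ·θ̈ − m·l·sinθ·θ̇² = -15.998330 + 1.410075 − 0.002891 = -14.591146

F_0 = -2.625156 N
F_1 = 13.422835 N
F_2 = -8.492345 N
F_3 = 14.594106 N
F_4 = -14.591146 N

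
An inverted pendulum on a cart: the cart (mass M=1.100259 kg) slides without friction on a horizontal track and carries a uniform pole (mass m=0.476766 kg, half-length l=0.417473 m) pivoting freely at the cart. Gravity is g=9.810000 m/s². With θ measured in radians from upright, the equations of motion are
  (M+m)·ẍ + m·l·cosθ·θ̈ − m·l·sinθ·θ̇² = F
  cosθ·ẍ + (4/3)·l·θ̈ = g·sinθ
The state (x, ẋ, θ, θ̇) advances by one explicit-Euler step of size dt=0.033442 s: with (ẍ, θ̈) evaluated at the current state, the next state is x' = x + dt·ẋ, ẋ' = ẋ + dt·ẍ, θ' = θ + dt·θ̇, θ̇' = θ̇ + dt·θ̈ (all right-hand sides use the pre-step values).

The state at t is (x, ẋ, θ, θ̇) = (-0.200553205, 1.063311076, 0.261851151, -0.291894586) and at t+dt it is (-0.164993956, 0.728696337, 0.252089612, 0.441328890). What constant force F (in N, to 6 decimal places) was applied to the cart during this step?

ẍ = (ẋ'−ẋ)/dt = (0.728696337−1.063311076)/0.033442 = -10.005823
θ̈ = (θ̇'−θ̇)/dt = (0.441328890−-0.291894586)/0.033442 = 21.925228
sinθ=0.258869, cosθ=0.965912
F = (M+m)·ẍ + m·l·cosθ·θ̈ − m·l·sinθ·θ̇² = -15.779433 + 4.215174 − 0.004390 = -11.568649

F = -11.568649 N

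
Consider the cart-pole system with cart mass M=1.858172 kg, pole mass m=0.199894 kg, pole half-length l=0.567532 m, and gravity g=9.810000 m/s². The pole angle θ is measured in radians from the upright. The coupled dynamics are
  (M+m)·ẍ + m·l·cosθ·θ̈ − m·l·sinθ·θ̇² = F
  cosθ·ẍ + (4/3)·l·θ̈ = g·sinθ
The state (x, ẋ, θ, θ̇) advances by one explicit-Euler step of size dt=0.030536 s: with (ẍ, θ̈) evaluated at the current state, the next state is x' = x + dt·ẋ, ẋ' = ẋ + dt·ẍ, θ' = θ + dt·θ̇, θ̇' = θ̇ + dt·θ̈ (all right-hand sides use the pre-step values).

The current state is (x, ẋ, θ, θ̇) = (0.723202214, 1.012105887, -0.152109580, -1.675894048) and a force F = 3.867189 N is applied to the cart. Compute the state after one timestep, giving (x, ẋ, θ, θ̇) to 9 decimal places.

sinθ=-0.151523690, cosθ=0.988453626
temp = (F + m·l·θ̇²·sinθ)/(M+m) = (3.867189 + -0.048279612)/2.058066 = 1.855581594
θ̈ = (g·sinθ − cosθ·temp)/(l·(4/3 − m·cos²θ/(M+m))) = -4.724469611
ẍ = temp − m·l·θ̈·cosθ/(M+m) = 2.113000342
Euler: x'=0.723202214+0.030536·1.012105887=0.754107879, ẋ'=1.012105887+0.030536·2.113000342=1.076628465
       θ'=-0.152109580+0.030536·-1.675894048=-0.203284681, θ̇'=-1.675894048+0.030536·-4.724469611=-1.820160452

(0.754107879, 1.076628465, -0.203284681, -1.820160452)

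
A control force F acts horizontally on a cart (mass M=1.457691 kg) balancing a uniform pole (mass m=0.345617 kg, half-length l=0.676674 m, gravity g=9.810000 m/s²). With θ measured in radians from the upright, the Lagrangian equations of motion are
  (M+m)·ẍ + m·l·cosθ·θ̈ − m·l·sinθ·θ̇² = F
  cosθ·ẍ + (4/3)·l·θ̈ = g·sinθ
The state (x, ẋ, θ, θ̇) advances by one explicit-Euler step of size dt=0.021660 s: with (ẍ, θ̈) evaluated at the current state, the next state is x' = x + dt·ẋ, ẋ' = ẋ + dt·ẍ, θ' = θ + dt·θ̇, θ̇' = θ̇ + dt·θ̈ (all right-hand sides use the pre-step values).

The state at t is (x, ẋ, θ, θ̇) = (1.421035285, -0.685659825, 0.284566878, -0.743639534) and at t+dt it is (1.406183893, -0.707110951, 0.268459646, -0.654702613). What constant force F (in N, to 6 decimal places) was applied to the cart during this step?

ẍ = (ẋ'−ẋ)/dt = (-0.707110951−-0.685659825)/0.021660 = -0.990357
θ̈ = (θ̇'−θ̇)/dt = (-0.654702613−-0.743639534)/0.021660 = 4.106044
sinθ=0.280742, cosθ=0.959783
F = (M+m)·ẍ + m·l·cosθ·θ̈ − m·l·sinθ·θ̇² = -1.785918 + 0.921661 − 0.036308 = -0.900565

F = -0.900565 N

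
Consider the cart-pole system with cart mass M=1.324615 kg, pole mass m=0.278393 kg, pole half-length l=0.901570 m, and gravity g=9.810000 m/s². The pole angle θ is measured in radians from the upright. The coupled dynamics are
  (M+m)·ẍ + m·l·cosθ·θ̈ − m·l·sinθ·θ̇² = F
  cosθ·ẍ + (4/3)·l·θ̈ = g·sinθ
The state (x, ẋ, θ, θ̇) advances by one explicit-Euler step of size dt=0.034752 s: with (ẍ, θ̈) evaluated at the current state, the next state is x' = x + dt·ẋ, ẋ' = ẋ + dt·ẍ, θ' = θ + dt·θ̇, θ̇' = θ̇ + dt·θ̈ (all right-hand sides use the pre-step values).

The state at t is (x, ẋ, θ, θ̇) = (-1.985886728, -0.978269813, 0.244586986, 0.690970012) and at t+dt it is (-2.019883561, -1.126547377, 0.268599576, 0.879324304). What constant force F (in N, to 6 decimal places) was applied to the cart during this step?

F = -5.548757 N

ẍ = (ẋ'−ẋ)/dt = (-1.126547377−-0.978269813)/0.034752 = -4.266735
θ̈ = (θ̇'−θ̇)/dt = (0.879324304−0.690970012)/0.034752 = 5.419955
sinθ=0.242156, cosθ=0.970237
F = (M+m)·ẍ + m·l·cosθ·θ̈ − m·l·sinθ·θ̇² = -6.839610 + 1.319871 − 0.029018 = -5.548757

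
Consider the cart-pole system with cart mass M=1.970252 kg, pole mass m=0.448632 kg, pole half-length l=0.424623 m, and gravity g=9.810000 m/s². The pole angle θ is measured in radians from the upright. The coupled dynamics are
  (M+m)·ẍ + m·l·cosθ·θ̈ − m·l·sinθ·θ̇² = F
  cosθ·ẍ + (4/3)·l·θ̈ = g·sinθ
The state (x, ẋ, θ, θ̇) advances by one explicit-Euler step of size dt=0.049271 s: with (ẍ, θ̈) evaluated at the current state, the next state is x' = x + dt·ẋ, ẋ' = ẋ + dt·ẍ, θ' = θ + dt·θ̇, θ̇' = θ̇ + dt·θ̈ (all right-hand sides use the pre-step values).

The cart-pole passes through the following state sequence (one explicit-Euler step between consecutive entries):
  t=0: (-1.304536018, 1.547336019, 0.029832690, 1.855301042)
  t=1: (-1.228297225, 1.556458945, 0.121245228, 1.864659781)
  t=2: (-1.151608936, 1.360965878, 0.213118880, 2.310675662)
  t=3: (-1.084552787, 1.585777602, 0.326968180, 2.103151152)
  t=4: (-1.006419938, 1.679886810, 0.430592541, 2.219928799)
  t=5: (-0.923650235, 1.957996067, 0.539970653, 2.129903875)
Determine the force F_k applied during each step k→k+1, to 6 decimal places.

step 0→1:
  ẍ = (ẋ'−ẋ)/dt = (1.556458945−1.547336019)/0.049271 = 0.185158
  θ̈ = (θ̇'−θ̇)/dt = (1.864659781−1.855301042)/0.049271 = 0.189944
  sinθ=0.029828, cosθ=0.999555
  F = (M+m)·ẍ + m·l·cosθ·θ̈ − m·l·sinθ·θ̇² = 0.447876 + 0.036168 − 0.019559 = 0.464485
step 1→2:
  ẍ = (ẋ'−ẋ)/dt = (1.360965878−1.556458945)/0.049271 = -3.967711
  θ̈ = (θ̇'−θ̇)/dt = (2.310675662−1.864659781)/0.049271 = 9.052300
  sinθ=0.120948, cosθ=0.992659
  F = (M+m)·ẍ + m·l·cosθ·θ̈ − m·l·sinθ·θ̇² = -9.597432 + 1.711799 − 0.080111 = -7.965744
step 2→3:
  ẍ = (ẋ'−ẋ)/dt = (1.585777602−1.360965878)/0.049271 = 4.562760
  θ̈ = (θ̇'−θ̇)/dt = (2.103151152−2.310675662)/0.049271 = -4.211900
  sinθ=0.211509, cosθ=0.977376
  F = (M+m)·ẍ + m·l·cosθ·θ̈ − m·l·sinθ·θ̇² = 11.036786 + -0.784212 − 0.215130 = 10.037444
step 3→4:
  ẍ = (ẋ'−ẋ)/dt = (1.679886810−1.585777602)/0.049271 = 1.910032
  θ̈ = (θ̇'−θ̇)/dt = (2.219928799−2.103151152)/0.049271 = 2.370109
  sinθ=0.321173, cosθ=0.947020
  F = (M+m)·ẍ + m·l·cosθ·θ̈ − m·l·sinθ·θ̇² = 4.620147 + 0.427584 − 0.270629 = 4.777102
step 4→5:
  ẍ = (ẋ'−ẋ)/dt = (1.957996067−1.679886810)/0.049271 = 5.644482
  θ̈ = (θ̇'−θ̇)/dt = (2.129903875−2.219928799)/0.049271 = -1.827138
  sinθ=0.417409, cosθ=0.908719
  F = (M+m)·ẍ + m·l·cosθ·θ̈ − m·l·sinθ·θ̇² = 13.653346 + -0.316297 − 0.391863 = 12.945187

F_0 = 0.464485 N
F_1 = -7.965744 N
F_2 = 10.037444 N
F_3 = 4.777102 N
F_4 = 12.945187 N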